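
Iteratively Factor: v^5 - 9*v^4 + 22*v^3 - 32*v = (v - 4)*(v^4 - 5*v^3 + 2*v^2 + 8*v) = (v - 4)*(v + 1)*(v^3 - 6*v^2 + 8*v) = (v - 4)*(v - 2)*(v + 1)*(v^2 - 4*v) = v*(v - 4)*(v - 2)*(v + 1)*(v - 4)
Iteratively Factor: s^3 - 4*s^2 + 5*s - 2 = (s - 2)*(s^2 - 2*s + 1) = (s - 2)*(s - 1)*(s - 1)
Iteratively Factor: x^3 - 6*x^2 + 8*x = (x - 2)*(x^2 - 4*x) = x*(x - 2)*(x - 4)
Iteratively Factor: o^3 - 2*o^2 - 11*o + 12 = (o - 4)*(o^2 + 2*o - 3) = (o - 4)*(o + 3)*(o - 1)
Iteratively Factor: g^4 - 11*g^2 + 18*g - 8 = (g + 4)*(g^3 - 4*g^2 + 5*g - 2) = (g - 1)*(g + 4)*(g^2 - 3*g + 2) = (g - 2)*(g - 1)*(g + 4)*(g - 1)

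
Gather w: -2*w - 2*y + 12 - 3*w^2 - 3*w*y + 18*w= -3*w^2 + w*(16 - 3*y) - 2*y + 12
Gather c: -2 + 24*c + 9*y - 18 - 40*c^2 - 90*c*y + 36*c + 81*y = -40*c^2 + c*(60 - 90*y) + 90*y - 20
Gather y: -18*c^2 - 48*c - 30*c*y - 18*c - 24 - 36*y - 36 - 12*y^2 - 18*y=-18*c^2 - 66*c - 12*y^2 + y*(-30*c - 54) - 60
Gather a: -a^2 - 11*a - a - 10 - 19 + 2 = -a^2 - 12*a - 27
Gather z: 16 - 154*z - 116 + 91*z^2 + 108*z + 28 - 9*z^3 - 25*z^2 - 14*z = -9*z^3 + 66*z^2 - 60*z - 72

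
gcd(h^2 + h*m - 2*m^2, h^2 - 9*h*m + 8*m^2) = h - m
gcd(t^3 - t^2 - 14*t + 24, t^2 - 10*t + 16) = t - 2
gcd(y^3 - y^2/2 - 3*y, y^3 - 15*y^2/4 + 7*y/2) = y^2 - 2*y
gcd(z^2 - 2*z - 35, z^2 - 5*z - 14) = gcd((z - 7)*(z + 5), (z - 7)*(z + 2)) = z - 7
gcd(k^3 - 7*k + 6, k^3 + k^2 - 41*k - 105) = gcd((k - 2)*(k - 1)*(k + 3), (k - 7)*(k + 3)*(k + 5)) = k + 3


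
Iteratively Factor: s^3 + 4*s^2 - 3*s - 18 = (s + 3)*(s^2 + s - 6) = (s + 3)^2*(s - 2)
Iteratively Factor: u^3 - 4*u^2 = (u)*(u^2 - 4*u) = u^2*(u - 4)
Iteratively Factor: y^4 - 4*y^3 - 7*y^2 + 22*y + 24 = (y - 4)*(y^3 - 7*y - 6) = (y - 4)*(y - 3)*(y^2 + 3*y + 2) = (y - 4)*(y - 3)*(y + 2)*(y + 1)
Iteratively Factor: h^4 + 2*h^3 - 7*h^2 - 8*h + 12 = (h + 2)*(h^3 - 7*h + 6) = (h - 2)*(h + 2)*(h^2 + 2*h - 3) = (h - 2)*(h - 1)*(h + 2)*(h + 3)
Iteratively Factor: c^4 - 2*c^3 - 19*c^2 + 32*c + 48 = (c + 4)*(c^3 - 6*c^2 + 5*c + 12) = (c + 1)*(c + 4)*(c^2 - 7*c + 12) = (c - 3)*(c + 1)*(c + 4)*(c - 4)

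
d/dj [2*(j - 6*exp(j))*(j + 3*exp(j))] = -6*j*exp(j) + 4*j - 72*exp(2*j) - 6*exp(j)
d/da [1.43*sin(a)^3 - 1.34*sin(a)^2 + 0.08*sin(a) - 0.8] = (4.29*sin(a)^2 - 2.68*sin(a) + 0.08)*cos(a)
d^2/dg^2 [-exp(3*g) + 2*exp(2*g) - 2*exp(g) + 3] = (-9*exp(2*g) + 8*exp(g) - 2)*exp(g)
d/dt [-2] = 0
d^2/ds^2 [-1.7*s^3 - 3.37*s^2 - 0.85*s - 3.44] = -10.2*s - 6.74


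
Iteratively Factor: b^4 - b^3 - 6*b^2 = (b + 2)*(b^3 - 3*b^2) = b*(b + 2)*(b^2 - 3*b) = b*(b - 3)*(b + 2)*(b)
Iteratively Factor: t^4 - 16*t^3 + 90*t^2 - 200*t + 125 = (t - 5)*(t^3 - 11*t^2 + 35*t - 25) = (t - 5)^2*(t^2 - 6*t + 5) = (t - 5)^2*(t - 1)*(t - 5)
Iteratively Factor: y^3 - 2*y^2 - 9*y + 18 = (y - 2)*(y^2 - 9) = (y - 2)*(y + 3)*(y - 3)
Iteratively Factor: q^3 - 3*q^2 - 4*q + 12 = (q + 2)*(q^2 - 5*q + 6) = (q - 3)*(q + 2)*(q - 2)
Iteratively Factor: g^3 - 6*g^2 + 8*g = (g - 4)*(g^2 - 2*g) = g*(g - 4)*(g - 2)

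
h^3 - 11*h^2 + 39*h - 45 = (h - 5)*(h - 3)^2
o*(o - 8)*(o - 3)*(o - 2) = o^4 - 13*o^3 + 46*o^2 - 48*o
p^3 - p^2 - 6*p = p*(p - 3)*(p + 2)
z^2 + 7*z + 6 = (z + 1)*(z + 6)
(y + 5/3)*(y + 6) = y^2 + 23*y/3 + 10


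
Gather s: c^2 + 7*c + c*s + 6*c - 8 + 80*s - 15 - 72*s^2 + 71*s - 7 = c^2 + 13*c - 72*s^2 + s*(c + 151) - 30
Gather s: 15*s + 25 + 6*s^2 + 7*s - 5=6*s^2 + 22*s + 20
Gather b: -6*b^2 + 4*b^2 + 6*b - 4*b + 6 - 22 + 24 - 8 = -2*b^2 + 2*b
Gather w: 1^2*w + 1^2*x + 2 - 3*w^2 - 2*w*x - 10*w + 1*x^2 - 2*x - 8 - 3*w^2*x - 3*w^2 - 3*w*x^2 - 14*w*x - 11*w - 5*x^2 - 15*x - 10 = w^2*(-3*x - 6) + w*(-3*x^2 - 16*x - 20) - 4*x^2 - 16*x - 16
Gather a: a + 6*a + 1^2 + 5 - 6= 7*a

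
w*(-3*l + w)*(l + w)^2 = -3*l^3*w - 5*l^2*w^2 - l*w^3 + w^4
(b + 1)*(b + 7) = b^2 + 8*b + 7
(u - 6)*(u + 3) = u^2 - 3*u - 18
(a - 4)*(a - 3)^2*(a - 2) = a^4 - 12*a^3 + 53*a^2 - 102*a + 72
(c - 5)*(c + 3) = c^2 - 2*c - 15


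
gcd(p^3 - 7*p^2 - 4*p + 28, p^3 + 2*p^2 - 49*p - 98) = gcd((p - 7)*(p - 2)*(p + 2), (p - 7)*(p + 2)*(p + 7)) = p^2 - 5*p - 14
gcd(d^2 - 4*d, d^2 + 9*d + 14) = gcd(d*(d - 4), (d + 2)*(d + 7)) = 1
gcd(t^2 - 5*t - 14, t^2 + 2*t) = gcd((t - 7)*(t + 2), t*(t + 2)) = t + 2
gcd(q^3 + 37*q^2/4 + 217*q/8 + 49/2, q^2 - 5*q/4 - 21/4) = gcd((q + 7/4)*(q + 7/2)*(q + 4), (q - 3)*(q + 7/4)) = q + 7/4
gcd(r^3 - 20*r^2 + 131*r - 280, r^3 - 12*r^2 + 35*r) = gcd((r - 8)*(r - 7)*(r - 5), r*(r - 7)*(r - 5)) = r^2 - 12*r + 35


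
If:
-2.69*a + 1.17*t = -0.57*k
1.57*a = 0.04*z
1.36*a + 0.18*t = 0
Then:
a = 0.0254777070063694*z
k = 0.515364845234104*z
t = -0.192498230714791*z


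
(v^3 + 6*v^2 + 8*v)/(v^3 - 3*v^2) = (v^2 + 6*v + 8)/(v*(v - 3))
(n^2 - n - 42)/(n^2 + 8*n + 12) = (n - 7)/(n + 2)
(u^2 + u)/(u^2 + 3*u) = (u + 1)/(u + 3)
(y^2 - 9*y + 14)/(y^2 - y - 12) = (-y^2 + 9*y - 14)/(-y^2 + y + 12)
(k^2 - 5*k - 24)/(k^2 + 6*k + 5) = (k^2 - 5*k - 24)/(k^2 + 6*k + 5)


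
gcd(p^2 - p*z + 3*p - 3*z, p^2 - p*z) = -p + z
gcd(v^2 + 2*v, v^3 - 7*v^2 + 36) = v + 2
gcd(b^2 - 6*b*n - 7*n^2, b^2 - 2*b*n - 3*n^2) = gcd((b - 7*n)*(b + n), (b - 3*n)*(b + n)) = b + n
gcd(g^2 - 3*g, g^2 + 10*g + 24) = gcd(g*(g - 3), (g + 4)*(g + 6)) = 1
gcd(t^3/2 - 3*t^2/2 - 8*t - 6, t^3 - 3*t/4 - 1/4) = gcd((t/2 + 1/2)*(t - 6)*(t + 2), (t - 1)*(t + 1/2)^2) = 1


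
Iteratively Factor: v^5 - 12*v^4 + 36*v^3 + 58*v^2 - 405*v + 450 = (v + 3)*(v^4 - 15*v^3 + 81*v^2 - 185*v + 150) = (v - 3)*(v + 3)*(v^3 - 12*v^2 + 45*v - 50) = (v - 5)*(v - 3)*(v + 3)*(v^2 - 7*v + 10) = (v - 5)*(v - 3)*(v - 2)*(v + 3)*(v - 5)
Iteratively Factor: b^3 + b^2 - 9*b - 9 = (b + 3)*(b^2 - 2*b - 3) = (b - 3)*(b + 3)*(b + 1)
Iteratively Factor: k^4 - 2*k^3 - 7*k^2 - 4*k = (k)*(k^3 - 2*k^2 - 7*k - 4) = k*(k + 1)*(k^2 - 3*k - 4) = k*(k + 1)^2*(k - 4)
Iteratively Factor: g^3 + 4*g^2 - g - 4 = (g - 1)*(g^2 + 5*g + 4) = (g - 1)*(g + 4)*(g + 1)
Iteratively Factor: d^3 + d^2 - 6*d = (d + 3)*(d^2 - 2*d) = d*(d + 3)*(d - 2)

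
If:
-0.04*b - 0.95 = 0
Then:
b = -23.75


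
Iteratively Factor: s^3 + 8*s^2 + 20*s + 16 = (s + 2)*(s^2 + 6*s + 8) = (s + 2)*(s + 4)*(s + 2)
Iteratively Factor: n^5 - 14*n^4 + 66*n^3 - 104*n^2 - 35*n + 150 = (n - 3)*(n^4 - 11*n^3 + 33*n^2 - 5*n - 50) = (n - 3)*(n + 1)*(n^3 - 12*n^2 + 45*n - 50) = (n - 5)*(n - 3)*(n + 1)*(n^2 - 7*n + 10) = (n - 5)*(n - 3)*(n - 2)*(n + 1)*(n - 5)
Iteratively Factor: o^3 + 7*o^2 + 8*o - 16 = (o - 1)*(o^2 + 8*o + 16) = (o - 1)*(o + 4)*(o + 4)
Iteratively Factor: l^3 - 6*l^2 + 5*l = (l - 1)*(l^2 - 5*l) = (l - 5)*(l - 1)*(l)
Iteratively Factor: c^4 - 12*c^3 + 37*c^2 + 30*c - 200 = (c - 4)*(c^3 - 8*c^2 + 5*c + 50) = (c - 5)*(c - 4)*(c^2 - 3*c - 10) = (c - 5)*(c - 4)*(c + 2)*(c - 5)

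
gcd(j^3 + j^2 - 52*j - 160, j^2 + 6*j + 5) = j + 5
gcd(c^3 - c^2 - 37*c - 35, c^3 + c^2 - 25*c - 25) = c^2 + 6*c + 5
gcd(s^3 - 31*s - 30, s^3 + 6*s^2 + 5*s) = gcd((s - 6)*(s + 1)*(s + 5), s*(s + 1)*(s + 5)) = s^2 + 6*s + 5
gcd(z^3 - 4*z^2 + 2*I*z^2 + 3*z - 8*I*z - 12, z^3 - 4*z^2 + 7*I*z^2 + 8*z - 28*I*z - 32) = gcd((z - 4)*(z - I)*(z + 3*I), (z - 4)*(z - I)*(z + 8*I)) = z^2 + z*(-4 - I) + 4*I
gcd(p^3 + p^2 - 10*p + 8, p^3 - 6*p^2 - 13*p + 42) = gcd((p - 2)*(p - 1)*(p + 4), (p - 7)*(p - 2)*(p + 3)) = p - 2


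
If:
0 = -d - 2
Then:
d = -2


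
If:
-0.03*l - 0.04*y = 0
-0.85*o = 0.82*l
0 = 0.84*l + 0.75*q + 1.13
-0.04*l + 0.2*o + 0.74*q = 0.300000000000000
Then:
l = -1.33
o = 1.29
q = -0.01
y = 1.00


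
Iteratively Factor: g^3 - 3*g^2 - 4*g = (g - 4)*(g^2 + g) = (g - 4)*(g + 1)*(g)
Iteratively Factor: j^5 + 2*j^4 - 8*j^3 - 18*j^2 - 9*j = (j + 1)*(j^4 + j^3 - 9*j^2 - 9*j) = (j + 1)^2*(j^3 - 9*j) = j*(j + 1)^2*(j^2 - 9) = j*(j - 3)*(j + 1)^2*(j + 3)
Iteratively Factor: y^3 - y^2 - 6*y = (y + 2)*(y^2 - 3*y) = y*(y + 2)*(y - 3)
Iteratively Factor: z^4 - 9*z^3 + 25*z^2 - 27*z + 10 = (z - 1)*(z^3 - 8*z^2 + 17*z - 10) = (z - 2)*(z - 1)*(z^2 - 6*z + 5) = (z - 5)*(z - 2)*(z - 1)*(z - 1)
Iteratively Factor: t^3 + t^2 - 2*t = (t + 2)*(t^2 - t) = t*(t + 2)*(t - 1)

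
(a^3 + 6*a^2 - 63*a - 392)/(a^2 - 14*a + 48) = (a^2 + 14*a + 49)/(a - 6)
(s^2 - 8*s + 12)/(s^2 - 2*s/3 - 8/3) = 3*(s - 6)/(3*s + 4)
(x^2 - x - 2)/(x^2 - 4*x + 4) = (x + 1)/(x - 2)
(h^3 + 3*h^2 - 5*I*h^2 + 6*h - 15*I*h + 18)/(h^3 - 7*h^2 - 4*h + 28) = (h^3 + h^2*(3 - 5*I) + h*(6 - 15*I) + 18)/(h^3 - 7*h^2 - 4*h + 28)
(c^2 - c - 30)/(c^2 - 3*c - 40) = (c - 6)/(c - 8)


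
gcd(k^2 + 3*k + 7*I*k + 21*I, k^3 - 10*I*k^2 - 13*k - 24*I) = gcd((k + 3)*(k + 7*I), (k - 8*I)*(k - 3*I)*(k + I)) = 1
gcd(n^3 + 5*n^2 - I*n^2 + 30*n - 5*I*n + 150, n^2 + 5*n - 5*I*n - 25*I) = n + 5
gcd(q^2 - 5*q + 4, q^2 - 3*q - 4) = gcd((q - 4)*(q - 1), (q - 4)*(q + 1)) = q - 4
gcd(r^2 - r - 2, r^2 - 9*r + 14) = r - 2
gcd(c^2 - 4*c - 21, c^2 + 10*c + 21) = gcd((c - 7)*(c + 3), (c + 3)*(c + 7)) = c + 3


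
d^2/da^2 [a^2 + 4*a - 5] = 2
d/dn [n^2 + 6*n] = 2*n + 6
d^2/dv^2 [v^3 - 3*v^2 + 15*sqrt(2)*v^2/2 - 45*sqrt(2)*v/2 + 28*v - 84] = 6*v - 6 + 15*sqrt(2)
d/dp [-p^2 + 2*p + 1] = 2 - 2*p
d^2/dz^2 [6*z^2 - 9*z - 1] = 12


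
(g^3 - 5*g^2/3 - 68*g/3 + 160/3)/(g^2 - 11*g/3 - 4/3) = (3*g^2 + 7*g - 40)/(3*g + 1)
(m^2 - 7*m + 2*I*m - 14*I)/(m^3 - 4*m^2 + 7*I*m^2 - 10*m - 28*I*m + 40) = (m - 7)/(m^2 + m*(-4 + 5*I) - 20*I)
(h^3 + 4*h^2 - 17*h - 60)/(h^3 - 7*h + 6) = (h^2 + h - 20)/(h^2 - 3*h + 2)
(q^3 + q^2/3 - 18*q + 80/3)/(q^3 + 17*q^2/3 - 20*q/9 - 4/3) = 3*(3*q^3 + q^2 - 54*q + 80)/(9*q^3 + 51*q^2 - 20*q - 12)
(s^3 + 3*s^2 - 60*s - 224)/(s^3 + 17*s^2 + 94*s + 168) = (s - 8)/(s + 6)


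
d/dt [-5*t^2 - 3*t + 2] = -10*t - 3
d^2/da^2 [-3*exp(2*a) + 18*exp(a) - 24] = (18 - 12*exp(a))*exp(a)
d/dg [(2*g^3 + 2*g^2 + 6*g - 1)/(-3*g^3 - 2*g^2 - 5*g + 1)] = (2*g^4 + 16*g^3 - g^2 + 1)/(9*g^6 + 12*g^5 + 34*g^4 + 14*g^3 + 21*g^2 - 10*g + 1)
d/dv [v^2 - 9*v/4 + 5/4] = 2*v - 9/4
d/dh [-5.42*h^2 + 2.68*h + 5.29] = 2.68 - 10.84*h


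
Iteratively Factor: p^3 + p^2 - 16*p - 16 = (p - 4)*(p^2 + 5*p + 4) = (p - 4)*(p + 1)*(p + 4)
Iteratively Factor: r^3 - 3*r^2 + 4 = (r + 1)*(r^2 - 4*r + 4) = (r - 2)*(r + 1)*(r - 2)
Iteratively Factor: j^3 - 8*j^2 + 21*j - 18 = (j - 3)*(j^2 - 5*j + 6) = (j - 3)^2*(j - 2)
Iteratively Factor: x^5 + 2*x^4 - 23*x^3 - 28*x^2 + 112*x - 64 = (x - 1)*(x^4 + 3*x^3 - 20*x^2 - 48*x + 64) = (x - 4)*(x - 1)*(x^3 + 7*x^2 + 8*x - 16) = (x - 4)*(x - 1)*(x + 4)*(x^2 + 3*x - 4) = (x - 4)*(x - 1)*(x + 4)^2*(x - 1)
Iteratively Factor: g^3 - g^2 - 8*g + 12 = (g - 2)*(g^2 + g - 6) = (g - 2)*(g + 3)*(g - 2)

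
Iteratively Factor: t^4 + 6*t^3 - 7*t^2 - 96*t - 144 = (t + 4)*(t^3 + 2*t^2 - 15*t - 36) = (t - 4)*(t + 4)*(t^2 + 6*t + 9) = (t - 4)*(t + 3)*(t + 4)*(t + 3)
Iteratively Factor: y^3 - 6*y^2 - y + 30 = (y - 5)*(y^2 - y - 6) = (y - 5)*(y + 2)*(y - 3)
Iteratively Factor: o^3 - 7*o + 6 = (o + 3)*(o^2 - 3*o + 2) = (o - 2)*(o + 3)*(o - 1)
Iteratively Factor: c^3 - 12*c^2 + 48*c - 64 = (c - 4)*(c^2 - 8*c + 16) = (c - 4)^2*(c - 4)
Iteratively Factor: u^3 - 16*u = (u - 4)*(u^2 + 4*u) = (u - 4)*(u + 4)*(u)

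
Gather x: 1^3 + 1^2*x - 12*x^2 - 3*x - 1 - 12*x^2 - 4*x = -24*x^2 - 6*x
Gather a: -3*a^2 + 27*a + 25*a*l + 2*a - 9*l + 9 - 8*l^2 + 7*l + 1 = -3*a^2 + a*(25*l + 29) - 8*l^2 - 2*l + 10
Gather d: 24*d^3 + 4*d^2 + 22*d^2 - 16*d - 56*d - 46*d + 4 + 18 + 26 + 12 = 24*d^3 + 26*d^2 - 118*d + 60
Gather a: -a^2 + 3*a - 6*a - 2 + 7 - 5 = -a^2 - 3*a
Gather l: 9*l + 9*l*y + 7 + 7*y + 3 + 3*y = l*(9*y + 9) + 10*y + 10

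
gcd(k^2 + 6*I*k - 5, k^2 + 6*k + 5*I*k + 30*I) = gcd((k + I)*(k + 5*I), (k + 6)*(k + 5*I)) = k + 5*I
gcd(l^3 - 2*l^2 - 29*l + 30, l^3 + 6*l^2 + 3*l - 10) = l^2 + 4*l - 5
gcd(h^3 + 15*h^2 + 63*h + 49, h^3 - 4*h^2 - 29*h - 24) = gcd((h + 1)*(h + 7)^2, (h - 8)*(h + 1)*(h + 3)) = h + 1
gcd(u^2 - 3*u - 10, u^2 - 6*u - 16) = u + 2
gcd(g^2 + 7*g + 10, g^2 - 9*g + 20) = 1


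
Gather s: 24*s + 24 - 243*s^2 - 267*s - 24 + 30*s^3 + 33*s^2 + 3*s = 30*s^3 - 210*s^2 - 240*s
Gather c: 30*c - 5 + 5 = 30*c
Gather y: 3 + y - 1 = y + 2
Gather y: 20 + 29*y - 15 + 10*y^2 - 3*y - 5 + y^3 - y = y^3 + 10*y^2 + 25*y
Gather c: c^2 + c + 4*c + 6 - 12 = c^2 + 5*c - 6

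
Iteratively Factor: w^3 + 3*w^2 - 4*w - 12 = (w + 3)*(w^2 - 4) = (w - 2)*(w + 3)*(w + 2)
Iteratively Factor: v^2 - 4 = (v + 2)*(v - 2)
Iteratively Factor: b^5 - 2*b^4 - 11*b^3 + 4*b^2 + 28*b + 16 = (b - 2)*(b^4 - 11*b^2 - 18*b - 8) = (b - 2)*(b + 1)*(b^3 - b^2 - 10*b - 8) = (b - 4)*(b - 2)*(b + 1)*(b^2 + 3*b + 2) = (b - 4)*(b - 2)*(b + 1)^2*(b + 2)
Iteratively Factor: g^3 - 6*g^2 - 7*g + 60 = (g - 4)*(g^2 - 2*g - 15) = (g - 4)*(g + 3)*(g - 5)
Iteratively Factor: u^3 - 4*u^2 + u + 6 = (u - 3)*(u^2 - u - 2) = (u - 3)*(u + 1)*(u - 2)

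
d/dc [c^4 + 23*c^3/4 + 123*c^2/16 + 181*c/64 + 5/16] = 4*c^3 + 69*c^2/4 + 123*c/8 + 181/64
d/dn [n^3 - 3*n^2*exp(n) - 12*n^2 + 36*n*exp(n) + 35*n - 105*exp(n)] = -3*n^2*exp(n) + 3*n^2 + 30*n*exp(n) - 24*n - 69*exp(n) + 35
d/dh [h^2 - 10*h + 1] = 2*h - 10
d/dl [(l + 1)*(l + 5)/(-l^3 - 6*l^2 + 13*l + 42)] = (l^4 + 12*l^3 + 64*l^2 + 144*l + 187)/(l^6 + 12*l^5 + 10*l^4 - 240*l^3 - 335*l^2 + 1092*l + 1764)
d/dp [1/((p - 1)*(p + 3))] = 2*(-p - 1)/(p^4 + 4*p^3 - 2*p^2 - 12*p + 9)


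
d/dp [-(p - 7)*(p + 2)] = 5 - 2*p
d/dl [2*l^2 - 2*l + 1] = 4*l - 2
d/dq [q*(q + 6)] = 2*q + 6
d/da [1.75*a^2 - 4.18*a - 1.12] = 3.5*a - 4.18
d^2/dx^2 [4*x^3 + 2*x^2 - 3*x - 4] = 24*x + 4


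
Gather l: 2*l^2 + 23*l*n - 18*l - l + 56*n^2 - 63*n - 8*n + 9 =2*l^2 + l*(23*n - 19) + 56*n^2 - 71*n + 9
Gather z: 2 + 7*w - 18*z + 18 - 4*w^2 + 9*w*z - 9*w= -4*w^2 - 2*w + z*(9*w - 18) + 20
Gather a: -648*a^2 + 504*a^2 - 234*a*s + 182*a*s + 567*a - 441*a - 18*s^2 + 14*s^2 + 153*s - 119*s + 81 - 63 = -144*a^2 + a*(126 - 52*s) - 4*s^2 + 34*s + 18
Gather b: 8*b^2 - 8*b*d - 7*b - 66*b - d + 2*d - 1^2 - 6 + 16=8*b^2 + b*(-8*d - 73) + d + 9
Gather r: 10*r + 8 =10*r + 8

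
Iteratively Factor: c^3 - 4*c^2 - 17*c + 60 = (c + 4)*(c^2 - 8*c + 15) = (c - 3)*(c + 4)*(c - 5)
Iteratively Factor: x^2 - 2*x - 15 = (x - 5)*(x + 3)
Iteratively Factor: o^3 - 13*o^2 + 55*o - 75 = (o - 5)*(o^2 - 8*o + 15) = (o - 5)^2*(o - 3)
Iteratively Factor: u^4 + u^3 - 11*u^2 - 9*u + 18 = (u + 2)*(u^3 - u^2 - 9*u + 9) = (u - 3)*(u + 2)*(u^2 + 2*u - 3) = (u - 3)*(u + 2)*(u + 3)*(u - 1)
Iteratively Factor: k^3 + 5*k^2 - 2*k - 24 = (k - 2)*(k^2 + 7*k + 12) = (k - 2)*(k + 4)*(k + 3)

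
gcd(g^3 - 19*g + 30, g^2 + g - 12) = g - 3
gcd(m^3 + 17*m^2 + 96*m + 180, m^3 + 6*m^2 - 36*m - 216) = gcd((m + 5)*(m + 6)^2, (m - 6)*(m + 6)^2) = m^2 + 12*m + 36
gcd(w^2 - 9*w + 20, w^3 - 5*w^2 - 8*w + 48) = w - 4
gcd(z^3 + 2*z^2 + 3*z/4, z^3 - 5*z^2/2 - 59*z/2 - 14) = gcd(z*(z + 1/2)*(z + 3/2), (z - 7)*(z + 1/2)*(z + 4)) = z + 1/2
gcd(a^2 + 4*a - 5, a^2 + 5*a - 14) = 1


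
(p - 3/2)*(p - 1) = p^2 - 5*p/2 + 3/2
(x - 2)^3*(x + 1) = x^4 - 5*x^3 + 6*x^2 + 4*x - 8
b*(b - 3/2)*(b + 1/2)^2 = b^4 - b^3/2 - 5*b^2/4 - 3*b/8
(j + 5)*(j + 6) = j^2 + 11*j + 30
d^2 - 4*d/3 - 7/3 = (d - 7/3)*(d + 1)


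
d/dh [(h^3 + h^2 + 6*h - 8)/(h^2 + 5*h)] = (h^4 + 10*h^3 - h^2 + 16*h + 40)/(h^2*(h^2 + 10*h + 25))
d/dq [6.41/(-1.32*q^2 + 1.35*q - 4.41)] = (16.9224*q - 8.6535)/(1.32*q^2 - 1.35*q + 4.41)^2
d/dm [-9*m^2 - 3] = -18*m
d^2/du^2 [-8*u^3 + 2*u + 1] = -48*u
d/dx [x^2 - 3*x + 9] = 2*x - 3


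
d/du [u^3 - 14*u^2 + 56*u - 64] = 3*u^2 - 28*u + 56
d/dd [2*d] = 2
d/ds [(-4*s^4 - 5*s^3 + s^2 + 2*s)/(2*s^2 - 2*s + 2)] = (-4*s^5 + 7*s^4/2 - 3*s^3 - 9*s^2 + s + 1)/(s^4 - 2*s^3 + 3*s^2 - 2*s + 1)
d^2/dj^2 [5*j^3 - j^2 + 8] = 30*j - 2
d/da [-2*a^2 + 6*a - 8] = 6 - 4*a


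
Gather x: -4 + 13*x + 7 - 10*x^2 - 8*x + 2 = -10*x^2 + 5*x + 5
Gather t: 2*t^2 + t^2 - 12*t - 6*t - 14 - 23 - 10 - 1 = 3*t^2 - 18*t - 48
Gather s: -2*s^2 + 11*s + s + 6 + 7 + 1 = -2*s^2 + 12*s + 14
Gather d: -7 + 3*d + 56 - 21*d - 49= -18*d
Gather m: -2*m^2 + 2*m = -2*m^2 + 2*m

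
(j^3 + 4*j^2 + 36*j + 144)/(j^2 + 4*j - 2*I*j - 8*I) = (j^2 + 36)/(j - 2*I)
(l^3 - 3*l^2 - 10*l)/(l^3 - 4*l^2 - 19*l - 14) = l*(l - 5)/(l^2 - 6*l - 7)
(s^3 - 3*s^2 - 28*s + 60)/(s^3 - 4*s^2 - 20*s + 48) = (s + 5)/(s + 4)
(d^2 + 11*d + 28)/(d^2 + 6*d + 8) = (d + 7)/(d + 2)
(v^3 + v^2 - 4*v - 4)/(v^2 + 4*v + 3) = (v^2 - 4)/(v + 3)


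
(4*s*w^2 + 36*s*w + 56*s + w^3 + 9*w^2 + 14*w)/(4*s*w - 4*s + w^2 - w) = (w^2 + 9*w + 14)/(w - 1)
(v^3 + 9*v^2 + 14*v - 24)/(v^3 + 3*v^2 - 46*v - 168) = (v - 1)/(v - 7)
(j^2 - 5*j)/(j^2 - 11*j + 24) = j*(j - 5)/(j^2 - 11*j + 24)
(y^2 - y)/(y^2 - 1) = y/(y + 1)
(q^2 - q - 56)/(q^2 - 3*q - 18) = (-q^2 + q + 56)/(-q^2 + 3*q + 18)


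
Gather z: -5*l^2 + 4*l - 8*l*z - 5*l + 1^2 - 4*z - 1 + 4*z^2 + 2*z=-5*l^2 - l + 4*z^2 + z*(-8*l - 2)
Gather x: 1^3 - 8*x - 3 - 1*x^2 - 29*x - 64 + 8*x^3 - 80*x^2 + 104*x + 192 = 8*x^3 - 81*x^2 + 67*x + 126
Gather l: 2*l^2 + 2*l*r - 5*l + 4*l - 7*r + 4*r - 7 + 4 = 2*l^2 + l*(2*r - 1) - 3*r - 3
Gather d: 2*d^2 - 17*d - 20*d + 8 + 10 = 2*d^2 - 37*d + 18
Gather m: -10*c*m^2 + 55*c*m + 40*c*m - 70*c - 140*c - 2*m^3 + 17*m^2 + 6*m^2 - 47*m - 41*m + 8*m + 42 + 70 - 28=-210*c - 2*m^3 + m^2*(23 - 10*c) + m*(95*c - 80) + 84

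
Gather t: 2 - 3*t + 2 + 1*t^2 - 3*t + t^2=2*t^2 - 6*t + 4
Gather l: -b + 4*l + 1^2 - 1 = -b + 4*l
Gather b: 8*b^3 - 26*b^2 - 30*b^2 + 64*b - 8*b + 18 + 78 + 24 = 8*b^3 - 56*b^2 + 56*b + 120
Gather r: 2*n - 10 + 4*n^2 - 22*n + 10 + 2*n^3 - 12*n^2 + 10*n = 2*n^3 - 8*n^2 - 10*n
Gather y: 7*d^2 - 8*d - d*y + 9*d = 7*d^2 - d*y + d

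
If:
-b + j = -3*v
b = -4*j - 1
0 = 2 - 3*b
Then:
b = 2/3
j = -5/12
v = 13/36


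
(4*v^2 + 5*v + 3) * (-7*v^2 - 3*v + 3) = -28*v^4 - 47*v^3 - 24*v^2 + 6*v + 9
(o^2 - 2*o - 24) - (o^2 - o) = -o - 24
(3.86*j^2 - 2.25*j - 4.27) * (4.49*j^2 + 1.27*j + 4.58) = 17.3314*j^4 - 5.2003*j^3 - 4.351*j^2 - 15.7279*j - 19.5566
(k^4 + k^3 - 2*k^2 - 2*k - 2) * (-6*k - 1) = -6*k^5 - 7*k^4 + 11*k^3 + 14*k^2 + 14*k + 2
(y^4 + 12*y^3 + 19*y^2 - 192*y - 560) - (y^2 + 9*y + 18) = y^4 + 12*y^3 + 18*y^2 - 201*y - 578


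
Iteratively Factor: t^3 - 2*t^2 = (t)*(t^2 - 2*t) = t^2*(t - 2)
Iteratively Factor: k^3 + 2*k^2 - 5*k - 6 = (k - 2)*(k^2 + 4*k + 3) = (k - 2)*(k + 3)*(k + 1)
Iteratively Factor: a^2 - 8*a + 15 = (a - 5)*(a - 3)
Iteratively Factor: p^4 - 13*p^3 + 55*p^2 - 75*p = (p - 3)*(p^3 - 10*p^2 + 25*p) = (p - 5)*(p - 3)*(p^2 - 5*p) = p*(p - 5)*(p - 3)*(p - 5)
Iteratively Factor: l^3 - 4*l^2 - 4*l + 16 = (l - 2)*(l^2 - 2*l - 8) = (l - 4)*(l - 2)*(l + 2)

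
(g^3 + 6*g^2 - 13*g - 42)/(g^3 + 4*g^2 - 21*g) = (g + 2)/g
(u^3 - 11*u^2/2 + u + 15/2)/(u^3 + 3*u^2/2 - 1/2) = (2*u^2 - 13*u + 15)/(2*u^2 + u - 1)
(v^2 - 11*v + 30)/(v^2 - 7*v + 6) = (v - 5)/(v - 1)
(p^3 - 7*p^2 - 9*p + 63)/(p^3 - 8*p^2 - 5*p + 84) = (p - 3)/(p - 4)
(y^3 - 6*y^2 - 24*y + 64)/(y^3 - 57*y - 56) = (y^2 + 2*y - 8)/(y^2 + 8*y + 7)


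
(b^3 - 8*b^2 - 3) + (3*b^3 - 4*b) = 4*b^3 - 8*b^2 - 4*b - 3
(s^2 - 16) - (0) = s^2 - 16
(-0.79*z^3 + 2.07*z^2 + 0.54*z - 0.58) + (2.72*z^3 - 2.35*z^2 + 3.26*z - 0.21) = 1.93*z^3 - 0.28*z^2 + 3.8*z - 0.79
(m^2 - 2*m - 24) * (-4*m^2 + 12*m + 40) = -4*m^4 + 20*m^3 + 112*m^2 - 368*m - 960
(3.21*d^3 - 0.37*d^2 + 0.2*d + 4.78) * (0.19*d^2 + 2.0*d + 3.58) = 0.6099*d^5 + 6.3497*d^4 + 10.7898*d^3 - 0.0164*d^2 + 10.276*d + 17.1124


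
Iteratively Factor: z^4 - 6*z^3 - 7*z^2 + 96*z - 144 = (z - 4)*(z^3 - 2*z^2 - 15*z + 36) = (z - 4)*(z + 4)*(z^2 - 6*z + 9) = (z - 4)*(z - 3)*(z + 4)*(z - 3)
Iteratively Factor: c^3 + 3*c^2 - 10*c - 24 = (c + 2)*(c^2 + c - 12) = (c + 2)*(c + 4)*(c - 3)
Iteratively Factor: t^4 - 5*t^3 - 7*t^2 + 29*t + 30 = (t + 1)*(t^3 - 6*t^2 - t + 30) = (t - 5)*(t + 1)*(t^2 - t - 6) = (t - 5)*(t + 1)*(t + 2)*(t - 3)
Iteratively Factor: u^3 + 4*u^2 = (u)*(u^2 + 4*u) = u*(u + 4)*(u)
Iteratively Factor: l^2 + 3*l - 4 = (l - 1)*(l + 4)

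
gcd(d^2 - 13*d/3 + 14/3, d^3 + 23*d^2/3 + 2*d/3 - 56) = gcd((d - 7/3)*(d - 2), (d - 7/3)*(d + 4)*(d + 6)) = d - 7/3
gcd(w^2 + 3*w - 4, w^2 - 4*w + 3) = w - 1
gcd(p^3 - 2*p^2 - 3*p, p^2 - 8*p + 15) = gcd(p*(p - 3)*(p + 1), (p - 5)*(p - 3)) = p - 3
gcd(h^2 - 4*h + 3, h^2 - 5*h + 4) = h - 1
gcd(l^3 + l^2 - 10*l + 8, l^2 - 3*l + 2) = l^2 - 3*l + 2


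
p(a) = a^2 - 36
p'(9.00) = 18.00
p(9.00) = 45.00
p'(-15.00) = -30.00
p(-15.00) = 189.00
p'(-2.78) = -5.56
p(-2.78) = -28.27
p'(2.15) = 4.30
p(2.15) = -31.38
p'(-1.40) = -2.80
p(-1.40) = -34.04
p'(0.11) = 0.22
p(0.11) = -35.99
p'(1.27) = 2.54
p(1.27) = -34.39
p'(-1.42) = -2.84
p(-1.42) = -33.98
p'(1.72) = 3.44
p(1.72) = -33.04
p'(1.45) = 2.90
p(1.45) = -33.90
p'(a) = 2*a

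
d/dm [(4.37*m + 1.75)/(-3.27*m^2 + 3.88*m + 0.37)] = (14.2899*m^2 + 11.445*m - 5.1731)/(10.6929*m^4 - 25.3752*m^3 + 12.6346*m^2 + 2.8712*m + 0.1369)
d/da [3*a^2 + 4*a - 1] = 6*a + 4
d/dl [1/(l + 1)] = -1/(l + 1)^2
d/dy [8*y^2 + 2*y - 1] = 16*y + 2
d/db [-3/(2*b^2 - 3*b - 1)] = 3*(4*b - 3)/(-2*b^2 + 3*b + 1)^2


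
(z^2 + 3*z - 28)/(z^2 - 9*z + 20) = (z + 7)/(z - 5)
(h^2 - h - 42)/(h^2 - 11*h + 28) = (h + 6)/(h - 4)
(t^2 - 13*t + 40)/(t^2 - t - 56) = (t - 5)/(t + 7)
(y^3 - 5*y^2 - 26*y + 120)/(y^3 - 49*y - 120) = (y^2 - 10*y + 24)/(y^2 - 5*y - 24)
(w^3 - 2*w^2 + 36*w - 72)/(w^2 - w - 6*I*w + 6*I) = (w^2 + w*(-2 + 6*I) - 12*I)/(w - 1)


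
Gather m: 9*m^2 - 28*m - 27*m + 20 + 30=9*m^2 - 55*m + 50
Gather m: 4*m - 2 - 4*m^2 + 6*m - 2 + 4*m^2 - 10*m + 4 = 0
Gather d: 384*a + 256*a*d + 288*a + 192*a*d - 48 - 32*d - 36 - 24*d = 672*a + d*(448*a - 56) - 84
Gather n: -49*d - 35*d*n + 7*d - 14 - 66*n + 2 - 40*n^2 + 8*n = -42*d - 40*n^2 + n*(-35*d - 58) - 12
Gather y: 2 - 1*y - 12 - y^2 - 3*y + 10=-y^2 - 4*y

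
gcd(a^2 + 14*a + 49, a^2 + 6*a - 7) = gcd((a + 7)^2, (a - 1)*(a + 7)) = a + 7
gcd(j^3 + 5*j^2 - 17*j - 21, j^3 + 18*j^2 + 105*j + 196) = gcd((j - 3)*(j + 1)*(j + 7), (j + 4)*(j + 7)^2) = j + 7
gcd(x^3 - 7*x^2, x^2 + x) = x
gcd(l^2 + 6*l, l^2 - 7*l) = l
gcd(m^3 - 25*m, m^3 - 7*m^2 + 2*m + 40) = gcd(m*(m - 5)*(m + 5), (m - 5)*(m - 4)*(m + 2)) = m - 5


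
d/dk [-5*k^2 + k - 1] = 1 - 10*k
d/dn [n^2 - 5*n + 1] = 2*n - 5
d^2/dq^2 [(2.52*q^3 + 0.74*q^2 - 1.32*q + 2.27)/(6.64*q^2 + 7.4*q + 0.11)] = (3.41060513164848e-13*q^5 + 83.1913599999997*q^3 + 609.565056*q^2 + 675.20004*q + 247.461252)/(292.754944*q^6 + 978.78912*q^5 + 1105.368768*q^4 + 437.65376*q^3 + 18.311832*q^2 + 0.26862*q + 0.001331)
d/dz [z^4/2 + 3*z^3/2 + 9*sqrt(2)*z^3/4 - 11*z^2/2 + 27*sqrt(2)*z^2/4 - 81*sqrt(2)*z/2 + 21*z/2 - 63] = 2*z^3 + 9*z^2/2 + 27*sqrt(2)*z^2/4 - 11*z + 27*sqrt(2)*z/2 - 81*sqrt(2)/2 + 21/2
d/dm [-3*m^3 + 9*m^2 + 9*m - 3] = -9*m^2 + 18*m + 9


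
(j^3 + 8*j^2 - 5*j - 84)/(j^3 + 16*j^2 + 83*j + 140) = (j - 3)/(j + 5)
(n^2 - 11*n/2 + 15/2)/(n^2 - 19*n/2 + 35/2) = (n - 3)/(n - 7)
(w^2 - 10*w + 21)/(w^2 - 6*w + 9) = (w - 7)/(w - 3)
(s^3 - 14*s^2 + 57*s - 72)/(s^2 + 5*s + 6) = (s^3 - 14*s^2 + 57*s - 72)/(s^2 + 5*s + 6)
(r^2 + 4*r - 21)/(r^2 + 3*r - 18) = (r + 7)/(r + 6)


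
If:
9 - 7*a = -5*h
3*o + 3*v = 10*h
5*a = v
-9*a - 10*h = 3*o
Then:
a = 18/11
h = 27/55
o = -72/11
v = 90/11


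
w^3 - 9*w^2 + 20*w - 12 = (w - 6)*(w - 2)*(w - 1)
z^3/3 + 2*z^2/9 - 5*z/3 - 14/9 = (z/3 + 1/3)*(z - 7/3)*(z + 2)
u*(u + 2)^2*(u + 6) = u^4 + 10*u^3 + 28*u^2 + 24*u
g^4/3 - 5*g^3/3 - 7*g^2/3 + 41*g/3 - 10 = (g/3 + 1)*(g - 5)*(g - 2)*(g - 1)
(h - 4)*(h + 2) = h^2 - 2*h - 8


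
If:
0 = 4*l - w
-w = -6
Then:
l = 3/2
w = 6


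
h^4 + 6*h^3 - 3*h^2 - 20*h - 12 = (h - 2)*(h + 1)^2*(h + 6)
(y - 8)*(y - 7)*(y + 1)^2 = y^4 - 13*y^3 + 27*y^2 + 97*y + 56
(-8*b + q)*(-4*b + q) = 32*b^2 - 12*b*q + q^2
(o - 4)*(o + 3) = o^2 - o - 12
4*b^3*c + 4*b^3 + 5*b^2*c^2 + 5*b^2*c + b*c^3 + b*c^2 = (b + c)*(4*b + c)*(b*c + b)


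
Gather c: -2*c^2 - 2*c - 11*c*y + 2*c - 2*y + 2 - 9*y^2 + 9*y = -2*c^2 - 11*c*y - 9*y^2 + 7*y + 2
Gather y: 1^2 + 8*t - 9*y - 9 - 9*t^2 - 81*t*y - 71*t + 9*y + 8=-9*t^2 - 81*t*y - 63*t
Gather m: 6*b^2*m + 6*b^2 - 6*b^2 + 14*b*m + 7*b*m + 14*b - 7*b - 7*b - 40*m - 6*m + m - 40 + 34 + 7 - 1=m*(6*b^2 + 21*b - 45)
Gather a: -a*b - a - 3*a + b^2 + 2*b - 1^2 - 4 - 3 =a*(-b - 4) + b^2 + 2*b - 8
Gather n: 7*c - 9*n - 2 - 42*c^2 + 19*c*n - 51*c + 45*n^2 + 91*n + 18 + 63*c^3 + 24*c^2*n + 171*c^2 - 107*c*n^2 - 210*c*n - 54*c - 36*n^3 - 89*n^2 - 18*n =63*c^3 + 129*c^2 - 98*c - 36*n^3 + n^2*(-107*c - 44) + n*(24*c^2 - 191*c + 64) + 16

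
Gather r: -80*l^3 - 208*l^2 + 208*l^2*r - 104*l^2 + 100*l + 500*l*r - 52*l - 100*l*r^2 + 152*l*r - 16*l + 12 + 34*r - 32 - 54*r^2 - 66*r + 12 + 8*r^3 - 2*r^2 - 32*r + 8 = -80*l^3 - 312*l^2 + 32*l + 8*r^3 + r^2*(-100*l - 56) + r*(208*l^2 + 652*l - 64)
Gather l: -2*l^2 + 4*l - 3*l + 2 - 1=-2*l^2 + l + 1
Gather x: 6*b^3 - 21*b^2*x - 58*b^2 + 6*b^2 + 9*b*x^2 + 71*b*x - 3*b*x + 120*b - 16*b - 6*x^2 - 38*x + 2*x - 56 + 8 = 6*b^3 - 52*b^2 + 104*b + x^2*(9*b - 6) + x*(-21*b^2 + 68*b - 36) - 48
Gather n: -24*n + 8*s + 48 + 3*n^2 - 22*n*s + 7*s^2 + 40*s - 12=3*n^2 + n*(-22*s - 24) + 7*s^2 + 48*s + 36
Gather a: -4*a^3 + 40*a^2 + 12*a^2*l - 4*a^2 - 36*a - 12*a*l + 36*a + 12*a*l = -4*a^3 + a^2*(12*l + 36)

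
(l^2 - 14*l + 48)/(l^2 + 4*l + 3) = (l^2 - 14*l + 48)/(l^2 + 4*l + 3)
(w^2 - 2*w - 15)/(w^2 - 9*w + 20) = (w + 3)/(w - 4)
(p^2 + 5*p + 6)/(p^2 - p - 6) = (p + 3)/(p - 3)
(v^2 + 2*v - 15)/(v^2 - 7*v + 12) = (v + 5)/(v - 4)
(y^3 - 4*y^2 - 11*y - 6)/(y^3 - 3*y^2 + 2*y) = (y^3 - 4*y^2 - 11*y - 6)/(y*(y^2 - 3*y + 2))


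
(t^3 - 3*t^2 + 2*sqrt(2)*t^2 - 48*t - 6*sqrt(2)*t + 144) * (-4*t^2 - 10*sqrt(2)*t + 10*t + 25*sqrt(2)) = -4*t^5 - 18*sqrt(2)*t^4 + 22*t^4 + 122*t^3 + 99*sqrt(2)*t^3 - 836*t^2 + 345*sqrt(2)*t^2 - 2640*sqrt(2)*t + 1140*t + 3600*sqrt(2)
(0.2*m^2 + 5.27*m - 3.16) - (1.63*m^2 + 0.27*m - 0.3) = -1.43*m^2 + 5.0*m - 2.86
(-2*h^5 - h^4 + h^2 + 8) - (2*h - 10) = -2*h^5 - h^4 + h^2 - 2*h + 18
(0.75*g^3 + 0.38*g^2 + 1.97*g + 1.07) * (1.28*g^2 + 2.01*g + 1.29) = 0.96*g^5 + 1.9939*g^4 + 4.2529*g^3 + 5.8195*g^2 + 4.692*g + 1.3803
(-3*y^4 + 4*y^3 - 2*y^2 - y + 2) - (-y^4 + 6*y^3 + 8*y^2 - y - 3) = -2*y^4 - 2*y^3 - 10*y^2 + 5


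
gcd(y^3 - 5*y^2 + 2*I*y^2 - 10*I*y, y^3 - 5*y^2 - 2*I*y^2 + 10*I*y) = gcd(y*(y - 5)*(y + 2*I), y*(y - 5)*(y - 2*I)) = y^2 - 5*y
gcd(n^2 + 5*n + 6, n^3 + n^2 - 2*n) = n + 2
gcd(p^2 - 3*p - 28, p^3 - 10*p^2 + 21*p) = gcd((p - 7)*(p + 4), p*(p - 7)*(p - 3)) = p - 7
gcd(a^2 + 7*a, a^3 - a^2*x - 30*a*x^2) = a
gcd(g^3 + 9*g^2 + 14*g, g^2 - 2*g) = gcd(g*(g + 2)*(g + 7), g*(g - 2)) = g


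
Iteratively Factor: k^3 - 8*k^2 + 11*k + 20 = (k + 1)*(k^2 - 9*k + 20) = (k - 4)*(k + 1)*(k - 5)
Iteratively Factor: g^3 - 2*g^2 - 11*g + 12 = (g - 1)*(g^2 - g - 12) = (g - 1)*(g + 3)*(g - 4)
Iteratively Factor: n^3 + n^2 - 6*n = (n + 3)*(n^2 - 2*n) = (n - 2)*(n + 3)*(n)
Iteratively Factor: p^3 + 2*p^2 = (p)*(p^2 + 2*p) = p^2*(p + 2)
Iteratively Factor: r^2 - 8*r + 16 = (r - 4)*(r - 4)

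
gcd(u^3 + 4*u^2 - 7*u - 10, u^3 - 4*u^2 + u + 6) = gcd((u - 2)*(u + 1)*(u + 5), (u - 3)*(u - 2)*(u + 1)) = u^2 - u - 2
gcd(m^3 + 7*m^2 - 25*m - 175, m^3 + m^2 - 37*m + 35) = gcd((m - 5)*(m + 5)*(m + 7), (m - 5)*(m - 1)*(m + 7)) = m^2 + 2*m - 35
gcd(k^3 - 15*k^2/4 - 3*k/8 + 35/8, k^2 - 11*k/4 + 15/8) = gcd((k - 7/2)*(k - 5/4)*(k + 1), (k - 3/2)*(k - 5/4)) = k - 5/4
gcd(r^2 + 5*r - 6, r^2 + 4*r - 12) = r + 6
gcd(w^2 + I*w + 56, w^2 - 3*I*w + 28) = w - 7*I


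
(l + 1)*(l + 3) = l^2 + 4*l + 3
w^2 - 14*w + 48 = (w - 8)*(w - 6)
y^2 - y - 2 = (y - 2)*(y + 1)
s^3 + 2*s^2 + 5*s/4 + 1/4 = (s + 1/2)^2*(s + 1)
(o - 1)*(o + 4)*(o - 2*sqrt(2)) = o^3 - 2*sqrt(2)*o^2 + 3*o^2 - 6*sqrt(2)*o - 4*o + 8*sqrt(2)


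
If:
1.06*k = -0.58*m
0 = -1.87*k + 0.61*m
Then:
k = 0.00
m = 0.00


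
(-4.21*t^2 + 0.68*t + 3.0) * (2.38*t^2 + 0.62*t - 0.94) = -10.0198*t^4 - 0.9918*t^3 + 11.519*t^2 + 1.2208*t - 2.82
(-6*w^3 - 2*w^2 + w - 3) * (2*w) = -12*w^4 - 4*w^3 + 2*w^2 - 6*w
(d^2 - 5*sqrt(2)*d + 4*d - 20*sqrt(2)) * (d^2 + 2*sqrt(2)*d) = d^4 - 3*sqrt(2)*d^3 + 4*d^3 - 20*d^2 - 12*sqrt(2)*d^2 - 80*d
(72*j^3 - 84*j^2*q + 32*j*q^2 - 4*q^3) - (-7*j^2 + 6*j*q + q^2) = 72*j^3 - 84*j^2*q + 7*j^2 + 32*j*q^2 - 6*j*q - 4*q^3 - q^2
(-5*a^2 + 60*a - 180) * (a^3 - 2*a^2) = -5*a^5 + 70*a^4 - 300*a^3 + 360*a^2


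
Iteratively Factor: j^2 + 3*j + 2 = (j + 1)*(j + 2)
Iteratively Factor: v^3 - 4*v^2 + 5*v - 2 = (v - 1)*(v^2 - 3*v + 2) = (v - 2)*(v - 1)*(v - 1)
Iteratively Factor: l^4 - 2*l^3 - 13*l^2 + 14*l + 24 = (l + 1)*(l^3 - 3*l^2 - 10*l + 24) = (l + 1)*(l + 3)*(l^2 - 6*l + 8) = (l - 4)*(l + 1)*(l + 3)*(l - 2)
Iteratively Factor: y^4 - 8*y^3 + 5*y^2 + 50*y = (y - 5)*(y^3 - 3*y^2 - 10*y) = (y - 5)^2*(y^2 + 2*y) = y*(y - 5)^2*(y + 2)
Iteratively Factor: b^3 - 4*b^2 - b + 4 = (b + 1)*(b^2 - 5*b + 4) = (b - 4)*(b + 1)*(b - 1)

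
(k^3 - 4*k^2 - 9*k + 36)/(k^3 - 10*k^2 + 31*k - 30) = (k^2 - k - 12)/(k^2 - 7*k + 10)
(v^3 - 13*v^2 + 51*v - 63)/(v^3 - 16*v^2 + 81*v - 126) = (v - 3)/(v - 6)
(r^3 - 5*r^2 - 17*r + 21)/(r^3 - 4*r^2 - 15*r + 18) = (r - 7)/(r - 6)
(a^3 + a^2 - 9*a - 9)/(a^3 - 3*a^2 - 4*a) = (a^2 - 9)/(a*(a - 4))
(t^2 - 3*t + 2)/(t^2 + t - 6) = (t - 1)/(t + 3)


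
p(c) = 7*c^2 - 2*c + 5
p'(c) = 14*c - 2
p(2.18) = 33.91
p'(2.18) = 28.52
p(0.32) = 5.08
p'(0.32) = 2.48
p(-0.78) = 10.82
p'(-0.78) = -12.92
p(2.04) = 30.05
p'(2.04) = 26.56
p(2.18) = 33.91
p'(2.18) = 28.52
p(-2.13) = 41.02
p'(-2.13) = -31.82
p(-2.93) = 70.95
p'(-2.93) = -43.02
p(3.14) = 67.74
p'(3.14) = 41.96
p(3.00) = 62.00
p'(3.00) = 40.00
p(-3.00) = 74.00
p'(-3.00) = -44.00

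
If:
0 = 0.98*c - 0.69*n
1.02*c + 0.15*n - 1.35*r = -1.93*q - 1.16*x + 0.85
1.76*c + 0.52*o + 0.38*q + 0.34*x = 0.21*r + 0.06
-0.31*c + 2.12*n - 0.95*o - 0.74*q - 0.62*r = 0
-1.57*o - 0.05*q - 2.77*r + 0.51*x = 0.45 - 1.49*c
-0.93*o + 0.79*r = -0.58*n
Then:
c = 1.40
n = 1.99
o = -0.60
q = 7.71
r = -2.17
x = -16.11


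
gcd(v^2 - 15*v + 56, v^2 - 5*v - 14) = v - 7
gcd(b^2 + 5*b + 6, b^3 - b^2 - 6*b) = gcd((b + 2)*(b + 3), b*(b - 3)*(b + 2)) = b + 2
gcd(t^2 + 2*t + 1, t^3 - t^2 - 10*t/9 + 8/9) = t + 1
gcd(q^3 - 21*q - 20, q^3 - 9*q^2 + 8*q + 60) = q - 5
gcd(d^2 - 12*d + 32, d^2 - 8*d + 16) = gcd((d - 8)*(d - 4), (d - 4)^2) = d - 4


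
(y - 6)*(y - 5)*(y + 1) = y^3 - 10*y^2 + 19*y + 30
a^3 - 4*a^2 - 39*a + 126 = (a - 7)*(a - 3)*(a + 6)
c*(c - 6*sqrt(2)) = c^2 - 6*sqrt(2)*c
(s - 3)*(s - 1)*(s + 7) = s^3 + 3*s^2 - 25*s + 21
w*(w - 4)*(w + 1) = w^3 - 3*w^2 - 4*w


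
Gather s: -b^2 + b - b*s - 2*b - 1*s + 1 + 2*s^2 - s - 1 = -b^2 - b + 2*s^2 + s*(-b - 2)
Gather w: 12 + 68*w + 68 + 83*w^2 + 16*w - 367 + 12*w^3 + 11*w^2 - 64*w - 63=12*w^3 + 94*w^2 + 20*w - 350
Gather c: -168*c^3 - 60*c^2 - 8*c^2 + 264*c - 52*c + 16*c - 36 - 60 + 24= -168*c^3 - 68*c^2 + 228*c - 72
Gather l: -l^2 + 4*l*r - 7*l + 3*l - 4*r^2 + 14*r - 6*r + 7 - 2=-l^2 + l*(4*r - 4) - 4*r^2 + 8*r + 5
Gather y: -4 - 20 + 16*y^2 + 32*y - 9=16*y^2 + 32*y - 33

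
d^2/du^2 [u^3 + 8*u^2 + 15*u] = 6*u + 16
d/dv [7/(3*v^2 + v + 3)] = 7*(-6*v - 1)/(3*v^2 + v + 3)^2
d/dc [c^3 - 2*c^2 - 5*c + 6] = 3*c^2 - 4*c - 5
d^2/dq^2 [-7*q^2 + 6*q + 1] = -14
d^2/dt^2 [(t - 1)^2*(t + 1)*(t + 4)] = 12*t^2 + 18*t - 10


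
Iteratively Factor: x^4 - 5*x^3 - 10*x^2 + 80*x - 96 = (x - 4)*(x^3 - x^2 - 14*x + 24) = (x - 4)*(x + 4)*(x^2 - 5*x + 6) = (x - 4)*(x - 3)*(x + 4)*(x - 2)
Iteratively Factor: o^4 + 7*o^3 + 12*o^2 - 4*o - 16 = (o + 2)*(o^3 + 5*o^2 + 2*o - 8) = (o - 1)*(o + 2)*(o^2 + 6*o + 8) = (o - 1)*(o + 2)*(o + 4)*(o + 2)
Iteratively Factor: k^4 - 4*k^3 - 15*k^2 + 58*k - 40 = (k + 4)*(k^3 - 8*k^2 + 17*k - 10) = (k - 5)*(k + 4)*(k^2 - 3*k + 2) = (k - 5)*(k - 1)*(k + 4)*(k - 2)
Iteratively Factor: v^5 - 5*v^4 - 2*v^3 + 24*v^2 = (v - 4)*(v^4 - v^3 - 6*v^2) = (v - 4)*(v + 2)*(v^3 - 3*v^2) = v*(v - 4)*(v + 2)*(v^2 - 3*v) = v*(v - 4)*(v - 3)*(v + 2)*(v)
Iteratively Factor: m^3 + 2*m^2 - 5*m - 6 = (m + 3)*(m^2 - m - 2) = (m + 1)*(m + 3)*(m - 2)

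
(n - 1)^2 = n^2 - 2*n + 1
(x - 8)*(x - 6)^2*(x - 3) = x^4 - 23*x^3 + 192*x^2 - 684*x + 864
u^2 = u^2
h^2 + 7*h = h*(h + 7)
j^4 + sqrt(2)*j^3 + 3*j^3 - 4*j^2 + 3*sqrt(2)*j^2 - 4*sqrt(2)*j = j*(j - 1)*(j + 4)*(j + sqrt(2))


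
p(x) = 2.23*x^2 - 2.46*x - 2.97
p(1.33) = -2.30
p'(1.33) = 3.47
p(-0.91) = 1.12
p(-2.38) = 15.52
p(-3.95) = 41.54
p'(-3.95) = -20.08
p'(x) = 4.46*x - 2.46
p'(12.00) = 51.06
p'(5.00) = 19.84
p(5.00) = 40.48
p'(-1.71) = -10.09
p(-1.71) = 7.76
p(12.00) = 288.63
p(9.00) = 155.52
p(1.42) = -1.97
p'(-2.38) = -13.07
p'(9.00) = 37.68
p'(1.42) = 3.87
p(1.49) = -1.68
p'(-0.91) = -6.52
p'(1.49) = 4.19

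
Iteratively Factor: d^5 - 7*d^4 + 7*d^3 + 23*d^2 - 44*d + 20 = (d - 1)*(d^4 - 6*d^3 + d^2 + 24*d - 20) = (d - 1)*(d + 2)*(d^3 - 8*d^2 + 17*d - 10) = (d - 2)*(d - 1)*(d + 2)*(d^2 - 6*d + 5) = (d - 2)*(d - 1)^2*(d + 2)*(d - 5)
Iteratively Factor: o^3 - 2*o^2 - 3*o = (o - 3)*(o^2 + o) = o*(o - 3)*(o + 1)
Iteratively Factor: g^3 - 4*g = (g - 2)*(g^2 + 2*g) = (g - 2)*(g + 2)*(g)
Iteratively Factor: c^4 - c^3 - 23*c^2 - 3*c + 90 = (c + 3)*(c^3 - 4*c^2 - 11*c + 30) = (c - 5)*(c + 3)*(c^2 + c - 6) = (c - 5)*(c + 3)^2*(c - 2)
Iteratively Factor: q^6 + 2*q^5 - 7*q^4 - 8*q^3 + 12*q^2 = (q - 2)*(q^5 + 4*q^4 + q^3 - 6*q^2) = q*(q - 2)*(q^4 + 4*q^3 + q^2 - 6*q) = q*(q - 2)*(q + 3)*(q^3 + q^2 - 2*q) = q*(q - 2)*(q - 1)*(q + 3)*(q^2 + 2*q) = q^2*(q - 2)*(q - 1)*(q + 3)*(q + 2)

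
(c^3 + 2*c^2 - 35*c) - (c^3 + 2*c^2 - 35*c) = 0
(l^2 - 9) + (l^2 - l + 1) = 2*l^2 - l - 8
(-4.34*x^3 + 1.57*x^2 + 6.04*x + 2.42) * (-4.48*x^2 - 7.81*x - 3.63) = 19.4432*x^5 + 26.8618*x^4 - 23.5667*x^3 - 63.7131*x^2 - 40.8254*x - 8.7846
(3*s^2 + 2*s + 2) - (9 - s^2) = 4*s^2 + 2*s - 7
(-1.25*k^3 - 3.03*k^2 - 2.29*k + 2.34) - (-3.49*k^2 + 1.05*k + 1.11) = -1.25*k^3 + 0.46*k^2 - 3.34*k + 1.23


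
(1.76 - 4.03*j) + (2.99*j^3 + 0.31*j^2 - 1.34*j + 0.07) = 2.99*j^3 + 0.31*j^2 - 5.37*j + 1.83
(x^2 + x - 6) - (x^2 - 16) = x + 10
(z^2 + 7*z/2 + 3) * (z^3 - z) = z^5 + 7*z^4/2 + 2*z^3 - 7*z^2/2 - 3*z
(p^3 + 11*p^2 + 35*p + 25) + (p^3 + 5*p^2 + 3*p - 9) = 2*p^3 + 16*p^2 + 38*p + 16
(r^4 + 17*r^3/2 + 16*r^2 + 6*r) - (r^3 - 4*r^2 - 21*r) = r^4 + 15*r^3/2 + 20*r^2 + 27*r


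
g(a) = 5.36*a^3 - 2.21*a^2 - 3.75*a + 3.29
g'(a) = 16.08*a^2 - 4.42*a - 3.75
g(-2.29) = -64.08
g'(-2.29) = 90.70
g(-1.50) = -14.15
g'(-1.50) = 39.06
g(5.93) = 1021.05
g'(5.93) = 535.49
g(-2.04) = -43.76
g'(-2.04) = 72.19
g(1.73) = 17.94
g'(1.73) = 36.73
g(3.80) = 251.24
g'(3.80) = 211.65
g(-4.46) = -499.47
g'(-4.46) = 335.82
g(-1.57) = -17.01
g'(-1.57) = 42.82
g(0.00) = 3.29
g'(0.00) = -3.75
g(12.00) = 8902.13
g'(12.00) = 2258.73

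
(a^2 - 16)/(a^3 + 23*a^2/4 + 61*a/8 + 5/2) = 8*(a - 4)/(8*a^2 + 14*a + 5)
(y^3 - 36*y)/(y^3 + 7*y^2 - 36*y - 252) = y/(y + 7)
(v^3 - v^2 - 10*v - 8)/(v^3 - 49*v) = (v^3 - v^2 - 10*v - 8)/(v*(v^2 - 49))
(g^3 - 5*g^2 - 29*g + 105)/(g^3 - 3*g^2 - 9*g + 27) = (g^2 - 2*g - 35)/(g^2 - 9)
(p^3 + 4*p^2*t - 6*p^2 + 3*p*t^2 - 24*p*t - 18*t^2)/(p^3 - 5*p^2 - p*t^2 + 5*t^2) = (p^2 + 3*p*t - 6*p - 18*t)/(p^2 - p*t - 5*p + 5*t)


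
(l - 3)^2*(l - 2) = l^3 - 8*l^2 + 21*l - 18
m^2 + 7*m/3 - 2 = (m - 2/3)*(m + 3)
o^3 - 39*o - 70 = (o - 7)*(o + 2)*(o + 5)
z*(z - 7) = z^2 - 7*z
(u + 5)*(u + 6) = u^2 + 11*u + 30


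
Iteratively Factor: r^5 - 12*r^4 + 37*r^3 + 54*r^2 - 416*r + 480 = (r + 3)*(r^4 - 15*r^3 + 82*r^2 - 192*r + 160) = (r - 4)*(r + 3)*(r^3 - 11*r^2 + 38*r - 40) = (r - 5)*(r - 4)*(r + 3)*(r^2 - 6*r + 8) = (r - 5)*(r - 4)^2*(r + 3)*(r - 2)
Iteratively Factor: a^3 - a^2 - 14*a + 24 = (a + 4)*(a^2 - 5*a + 6) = (a - 2)*(a + 4)*(a - 3)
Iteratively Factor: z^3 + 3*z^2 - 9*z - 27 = (z + 3)*(z^2 - 9) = (z + 3)^2*(z - 3)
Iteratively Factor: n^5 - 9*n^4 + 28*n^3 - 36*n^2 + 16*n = (n - 4)*(n^4 - 5*n^3 + 8*n^2 - 4*n) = n*(n - 4)*(n^3 - 5*n^2 + 8*n - 4) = n*(n - 4)*(n - 1)*(n^2 - 4*n + 4) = n*(n - 4)*(n - 2)*(n - 1)*(n - 2)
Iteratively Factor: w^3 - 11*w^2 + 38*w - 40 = (w - 5)*(w^2 - 6*w + 8) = (w - 5)*(w - 2)*(w - 4)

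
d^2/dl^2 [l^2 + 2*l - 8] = 2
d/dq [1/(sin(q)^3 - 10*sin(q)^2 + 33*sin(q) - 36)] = (11 - 3*sin(q))*cos(q)/((sin(q) - 4)^2*(sin(q) - 3)^3)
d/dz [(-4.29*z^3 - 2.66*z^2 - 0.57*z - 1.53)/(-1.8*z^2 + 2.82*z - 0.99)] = (7.722*z^4 - 24.1956*z^3 + 4.2141*z^2 - 0.2412*z + 4.8789)/(3.24*z^4 - 10.152*z^3 + 11.5164*z^2 - 5.5836*z + 0.9801)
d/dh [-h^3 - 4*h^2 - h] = -3*h^2 - 8*h - 1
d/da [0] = 0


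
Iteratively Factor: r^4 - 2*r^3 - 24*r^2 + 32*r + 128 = (r + 2)*(r^3 - 4*r^2 - 16*r + 64) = (r - 4)*(r + 2)*(r^2 - 16) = (r - 4)^2*(r + 2)*(r + 4)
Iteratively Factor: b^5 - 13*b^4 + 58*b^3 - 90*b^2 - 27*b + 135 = (b - 3)*(b^4 - 10*b^3 + 28*b^2 - 6*b - 45) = (b - 5)*(b - 3)*(b^3 - 5*b^2 + 3*b + 9) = (b - 5)*(b - 3)^2*(b^2 - 2*b - 3) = (b - 5)*(b - 3)^2*(b + 1)*(b - 3)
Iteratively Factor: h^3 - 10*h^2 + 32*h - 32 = (h - 4)*(h^2 - 6*h + 8) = (h - 4)*(h - 2)*(h - 4)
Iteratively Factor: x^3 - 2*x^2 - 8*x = (x - 4)*(x^2 + 2*x) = (x - 4)*(x + 2)*(x)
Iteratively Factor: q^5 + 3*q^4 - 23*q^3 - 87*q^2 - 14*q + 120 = (q + 4)*(q^4 - q^3 - 19*q^2 - 11*q + 30) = (q - 1)*(q + 4)*(q^3 - 19*q - 30) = (q - 1)*(q + 2)*(q + 4)*(q^2 - 2*q - 15) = (q - 1)*(q + 2)*(q + 3)*(q + 4)*(q - 5)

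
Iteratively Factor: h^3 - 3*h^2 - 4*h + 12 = (h - 2)*(h^2 - h - 6) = (h - 2)*(h + 2)*(h - 3)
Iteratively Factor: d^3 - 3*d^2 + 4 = (d + 1)*(d^2 - 4*d + 4) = (d - 2)*(d + 1)*(d - 2)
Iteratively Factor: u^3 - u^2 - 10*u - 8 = (u + 1)*(u^2 - 2*u - 8) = (u + 1)*(u + 2)*(u - 4)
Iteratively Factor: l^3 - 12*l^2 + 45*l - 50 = (l - 5)*(l^2 - 7*l + 10) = (l - 5)^2*(l - 2)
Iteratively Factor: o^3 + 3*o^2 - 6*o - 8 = (o + 1)*(o^2 + 2*o - 8) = (o + 1)*(o + 4)*(o - 2)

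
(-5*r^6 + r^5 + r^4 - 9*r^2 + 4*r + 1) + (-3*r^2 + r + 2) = -5*r^6 + r^5 + r^4 - 12*r^2 + 5*r + 3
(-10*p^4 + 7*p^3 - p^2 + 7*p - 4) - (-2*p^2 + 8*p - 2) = -10*p^4 + 7*p^3 + p^2 - p - 2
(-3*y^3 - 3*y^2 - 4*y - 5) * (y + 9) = -3*y^4 - 30*y^3 - 31*y^2 - 41*y - 45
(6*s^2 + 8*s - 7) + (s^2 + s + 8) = 7*s^2 + 9*s + 1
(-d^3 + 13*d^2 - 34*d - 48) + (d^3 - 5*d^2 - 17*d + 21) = 8*d^2 - 51*d - 27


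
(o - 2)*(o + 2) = o^2 - 4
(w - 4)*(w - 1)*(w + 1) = w^3 - 4*w^2 - w + 4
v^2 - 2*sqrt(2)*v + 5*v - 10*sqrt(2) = (v + 5)*(v - 2*sqrt(2))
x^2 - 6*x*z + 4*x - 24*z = (x + 4)*(x - 6*z)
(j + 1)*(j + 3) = j^2 + 4*j + 3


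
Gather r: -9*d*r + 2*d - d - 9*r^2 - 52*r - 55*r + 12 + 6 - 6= d - 9*r^2 + r*(-9*d - 107) + 12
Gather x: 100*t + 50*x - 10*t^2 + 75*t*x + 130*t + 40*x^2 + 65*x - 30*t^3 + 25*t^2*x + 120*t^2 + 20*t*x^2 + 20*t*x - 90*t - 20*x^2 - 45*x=-30*t^3 + 110*t^2 + 140*t + x^2*(20*t + 20) + x*(25*t^2 + 95*t + 70)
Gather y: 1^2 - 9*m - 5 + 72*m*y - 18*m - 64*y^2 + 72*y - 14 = -27*m - 64*y^2 + y*(72*m + 72) - 18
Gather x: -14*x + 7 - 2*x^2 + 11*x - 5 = -2*x^2 - 3*x + 2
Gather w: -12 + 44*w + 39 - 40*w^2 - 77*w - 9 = -40*w^2 - 33*w + 18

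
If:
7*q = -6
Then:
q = -6/7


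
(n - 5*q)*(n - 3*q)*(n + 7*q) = n^3 - n^2*q - 41*n*q^2 + 105*q^3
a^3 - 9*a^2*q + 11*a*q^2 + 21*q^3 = (a - 7*q)*(a - 3*q)*(a + q)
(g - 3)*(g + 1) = g^2 - 2*g - 3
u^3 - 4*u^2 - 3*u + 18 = (u - 3)^2*(u + 2)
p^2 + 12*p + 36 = (p + 6)^2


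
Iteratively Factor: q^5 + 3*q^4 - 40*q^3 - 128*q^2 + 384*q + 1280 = (q - 4)*(q^4 + 7*q^3 - 12*q^2 - 176*q - 320) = (q - 4)*(q + 4)*(q^3 + 3*q^2 - 24*q - 80) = (q - 4)*(q + 4)^2*(q^2 - q - 20) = (q - 5)*(q - 4)*(q + 4)^2*(q + 4)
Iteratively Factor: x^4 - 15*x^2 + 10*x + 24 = (x - 2)*(x^3 + 2*x^2 - 11*x - 12) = (x - 2)*(x + 4)*(x^2 - 2*x - 3) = (x - 3)*(x - 2)*(x + 4)*(x + 1)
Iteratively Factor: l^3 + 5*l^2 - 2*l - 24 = (l + 4)*(l^2 + l - 6) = (l - 2)*(l + 4)*(l + 3)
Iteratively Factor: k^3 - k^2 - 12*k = (k + 3)*(k^2 - 4*k) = (k - 4)*(k + 3)*(k)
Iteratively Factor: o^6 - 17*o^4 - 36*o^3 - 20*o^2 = (o - 5)*(o^5 + 5*o^4 + 8*o^3 + 4*o^2) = (o - 5)*(o + 1)*(o^4 + 4*o^3 + 4*o^2) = o*(o - 5)*(o + 1)*(o^3 + 4*o^2 + 4*o) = o^2*(o - 5)*(o + 1)*(o^2 + 4*o + 4) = o^2*(o - 5)*(o + 1)*(o + 2)*(o + 2)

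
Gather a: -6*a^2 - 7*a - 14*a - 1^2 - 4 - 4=-6*a^2 - 21*a - 9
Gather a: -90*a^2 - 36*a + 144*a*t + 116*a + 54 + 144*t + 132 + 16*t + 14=-90*a^2 + a*(144*t + 80) + 160*t + 200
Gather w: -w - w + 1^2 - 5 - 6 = -2*w - 10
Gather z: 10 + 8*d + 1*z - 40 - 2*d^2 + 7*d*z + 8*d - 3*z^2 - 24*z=-2*d^2 + 16*d - 3*z^2 + z*(7*d - 23) - 30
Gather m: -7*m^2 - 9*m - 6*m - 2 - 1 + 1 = -7*m^2 - 15*m - 2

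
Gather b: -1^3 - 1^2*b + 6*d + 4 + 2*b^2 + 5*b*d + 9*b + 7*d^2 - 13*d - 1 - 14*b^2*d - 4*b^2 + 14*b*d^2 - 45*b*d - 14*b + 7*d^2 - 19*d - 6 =b^2*(-14*d - 2) + b*(14*d^2 - 40*d - 6) + 14*d^2 - 26*d - 4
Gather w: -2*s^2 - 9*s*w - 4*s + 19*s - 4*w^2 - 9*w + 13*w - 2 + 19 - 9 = -2*s^2 + 15*s - 4*w^2 + w*(4 - 9*s) + 8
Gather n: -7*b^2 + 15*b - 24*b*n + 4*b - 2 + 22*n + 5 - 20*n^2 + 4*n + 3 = -7*b^2 + 19*b - 20*n^2 + n*(26 - 24*b) + 6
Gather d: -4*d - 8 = -4*d - 8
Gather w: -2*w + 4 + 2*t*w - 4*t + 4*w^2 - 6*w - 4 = -4*t + 4*w^2 + w*(2*t - 8)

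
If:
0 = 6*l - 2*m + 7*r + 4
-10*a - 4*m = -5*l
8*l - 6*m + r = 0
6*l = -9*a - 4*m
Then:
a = 1/25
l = 1/275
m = -21/220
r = -331/550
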